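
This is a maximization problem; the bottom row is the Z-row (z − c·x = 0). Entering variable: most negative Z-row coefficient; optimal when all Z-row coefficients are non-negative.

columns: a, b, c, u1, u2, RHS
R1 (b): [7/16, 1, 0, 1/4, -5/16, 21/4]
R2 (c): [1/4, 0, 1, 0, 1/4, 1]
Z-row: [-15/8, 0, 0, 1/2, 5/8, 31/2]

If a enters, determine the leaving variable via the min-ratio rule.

Column a entries and ratios — b: (21/4)/(7/16) = 12; c: 1/(1/4) = 4.
Smallest ratio is 4 in the row of c, so c leaves.

c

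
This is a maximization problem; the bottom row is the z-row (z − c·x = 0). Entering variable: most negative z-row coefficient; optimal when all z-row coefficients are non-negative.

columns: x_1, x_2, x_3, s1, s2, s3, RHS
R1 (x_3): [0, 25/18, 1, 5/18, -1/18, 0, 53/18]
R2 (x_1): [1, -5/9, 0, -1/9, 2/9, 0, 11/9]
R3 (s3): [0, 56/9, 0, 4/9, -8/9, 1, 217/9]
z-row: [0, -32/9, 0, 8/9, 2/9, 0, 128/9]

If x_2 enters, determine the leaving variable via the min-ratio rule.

x_3

Column x_2 entries and ratios — x_3: (53/18)/(25/18) = 53/25; x_1: -5/9 ≤ 0, skip; s3: (217/9)/(56/9) = 31/8.
Smallest ratio is 53/25 in the row of x_3, so x_3 leaves.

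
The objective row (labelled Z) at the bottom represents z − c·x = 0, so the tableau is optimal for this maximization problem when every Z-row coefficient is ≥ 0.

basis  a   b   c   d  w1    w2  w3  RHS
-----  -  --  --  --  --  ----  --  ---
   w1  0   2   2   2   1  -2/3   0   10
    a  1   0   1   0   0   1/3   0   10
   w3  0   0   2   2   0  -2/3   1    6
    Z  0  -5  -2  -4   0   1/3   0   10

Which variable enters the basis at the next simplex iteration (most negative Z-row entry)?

Negative Z-row entries: b: -5, c: -2, d: -4.
The most negative is -5 in column b, so b enters.

b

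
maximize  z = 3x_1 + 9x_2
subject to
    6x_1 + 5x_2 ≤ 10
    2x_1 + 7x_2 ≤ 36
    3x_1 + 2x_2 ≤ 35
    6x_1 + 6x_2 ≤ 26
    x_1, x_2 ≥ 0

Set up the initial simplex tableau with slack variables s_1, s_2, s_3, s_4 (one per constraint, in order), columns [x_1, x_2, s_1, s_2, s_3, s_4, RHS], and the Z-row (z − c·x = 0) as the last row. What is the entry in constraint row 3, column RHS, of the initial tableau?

The RHS of constraint 3 is b_3 = 35.

35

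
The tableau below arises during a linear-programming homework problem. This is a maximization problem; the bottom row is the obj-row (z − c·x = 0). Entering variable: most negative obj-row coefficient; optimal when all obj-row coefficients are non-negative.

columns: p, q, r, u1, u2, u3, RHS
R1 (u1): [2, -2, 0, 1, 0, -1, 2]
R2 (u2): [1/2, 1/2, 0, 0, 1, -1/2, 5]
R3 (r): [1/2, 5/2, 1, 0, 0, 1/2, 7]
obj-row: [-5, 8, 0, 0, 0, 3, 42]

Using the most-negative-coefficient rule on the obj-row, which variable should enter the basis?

Negative obj-row entries: p: -5.
The most negative is -5 in column p, so p enters.

p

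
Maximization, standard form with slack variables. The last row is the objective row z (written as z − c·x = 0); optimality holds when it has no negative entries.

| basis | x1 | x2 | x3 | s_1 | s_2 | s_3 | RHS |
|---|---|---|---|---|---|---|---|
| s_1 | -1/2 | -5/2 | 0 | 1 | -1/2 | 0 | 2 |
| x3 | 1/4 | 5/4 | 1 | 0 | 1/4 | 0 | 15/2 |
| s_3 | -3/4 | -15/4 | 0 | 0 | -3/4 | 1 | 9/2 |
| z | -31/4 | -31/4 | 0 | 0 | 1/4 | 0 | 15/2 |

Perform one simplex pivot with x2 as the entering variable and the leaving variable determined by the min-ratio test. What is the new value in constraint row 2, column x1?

1/5

Ratio test on column x2 — row 1: entry -5/2 ≤ 0; row 2: (15/2)/(5/4) = 6; row 3: entry -15/4 ≤ 0. Minimum is 6 at row 2 (x3 leaves); pivot element 5/4.
Divide row 2 by 5/4; eliminate column x2 from the other rows.
In the new row 2, the x1 entry is the old entry divided by the pivot: (1/4)/(5/4) = 1/5.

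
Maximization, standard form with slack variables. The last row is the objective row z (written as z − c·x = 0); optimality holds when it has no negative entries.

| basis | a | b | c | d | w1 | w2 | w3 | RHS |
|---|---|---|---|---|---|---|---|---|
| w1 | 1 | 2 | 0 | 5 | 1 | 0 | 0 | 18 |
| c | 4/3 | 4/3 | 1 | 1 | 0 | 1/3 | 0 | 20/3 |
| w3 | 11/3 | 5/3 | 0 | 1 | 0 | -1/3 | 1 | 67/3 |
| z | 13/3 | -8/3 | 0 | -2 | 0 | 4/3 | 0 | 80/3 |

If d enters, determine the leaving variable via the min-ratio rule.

w1

Column d entries and ratios — w1: 18/5 = 18/5; c: (20/3)/1 = 20/3; w3: (67/3)/1 = 67/3.
Smallest ratio is 18/5 in the row of w1, so w1 leaves.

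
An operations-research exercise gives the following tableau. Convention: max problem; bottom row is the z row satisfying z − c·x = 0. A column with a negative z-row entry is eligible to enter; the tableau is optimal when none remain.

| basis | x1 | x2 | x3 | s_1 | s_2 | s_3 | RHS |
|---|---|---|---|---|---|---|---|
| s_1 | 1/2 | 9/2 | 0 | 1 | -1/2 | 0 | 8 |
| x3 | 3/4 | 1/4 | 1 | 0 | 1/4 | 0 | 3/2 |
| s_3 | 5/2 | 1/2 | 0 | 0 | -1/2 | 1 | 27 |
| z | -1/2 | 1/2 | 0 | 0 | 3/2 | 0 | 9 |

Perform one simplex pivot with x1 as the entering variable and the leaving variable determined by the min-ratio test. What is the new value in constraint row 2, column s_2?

1/3

Ratio test on column x1 — row 1: 8/(1/2) = 16; row 2: (3/2)/(3/4) = 2; row 3: 27/(5/2) = 54/5. Minimum is 2 at row 2 (x3 leaves); pivot element 3/4.
Divide row 2 by 3/4; eliminate column x1 from the other rows.
In the new row 2, the s_2 entry is the old entry divided by the pivot: (1/4)/(3/4) = 1/3.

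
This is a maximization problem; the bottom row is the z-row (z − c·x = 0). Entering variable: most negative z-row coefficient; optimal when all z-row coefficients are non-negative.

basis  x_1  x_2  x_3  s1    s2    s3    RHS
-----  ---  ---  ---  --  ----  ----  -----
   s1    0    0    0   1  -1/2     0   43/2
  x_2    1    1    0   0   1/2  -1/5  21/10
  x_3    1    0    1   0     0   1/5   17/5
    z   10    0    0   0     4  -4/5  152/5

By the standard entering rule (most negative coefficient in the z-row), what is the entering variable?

Negative z-row entries: s3: -4/5.
The most negative is -4/5 in column s3, so s3 enters.

s3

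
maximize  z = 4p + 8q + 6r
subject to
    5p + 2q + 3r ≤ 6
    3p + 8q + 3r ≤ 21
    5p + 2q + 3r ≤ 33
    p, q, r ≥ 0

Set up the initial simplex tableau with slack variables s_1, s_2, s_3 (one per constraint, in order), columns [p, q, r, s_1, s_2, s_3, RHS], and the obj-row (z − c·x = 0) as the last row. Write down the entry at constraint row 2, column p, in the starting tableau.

Constraint 2 has coefficient 3 on p.

3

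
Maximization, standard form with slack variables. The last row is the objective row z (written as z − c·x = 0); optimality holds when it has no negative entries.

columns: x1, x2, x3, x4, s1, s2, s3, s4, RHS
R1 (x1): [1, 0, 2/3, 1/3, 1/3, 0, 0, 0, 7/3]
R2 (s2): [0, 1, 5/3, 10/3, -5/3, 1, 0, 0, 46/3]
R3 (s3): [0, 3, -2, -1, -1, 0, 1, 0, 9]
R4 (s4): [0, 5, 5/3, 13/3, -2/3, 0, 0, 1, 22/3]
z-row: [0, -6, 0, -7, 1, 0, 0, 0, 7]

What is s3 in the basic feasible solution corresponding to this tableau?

s3 is basic (row 3); its value is the RHS of that row, 9.

9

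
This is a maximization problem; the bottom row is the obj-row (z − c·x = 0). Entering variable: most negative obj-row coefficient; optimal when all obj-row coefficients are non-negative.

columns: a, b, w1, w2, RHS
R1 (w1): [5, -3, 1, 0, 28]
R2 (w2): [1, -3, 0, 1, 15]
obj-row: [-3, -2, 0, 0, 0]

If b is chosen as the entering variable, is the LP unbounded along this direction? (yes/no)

Every constraint-row entry in column b is ≤ 0, so increasing b is unbounded.

yes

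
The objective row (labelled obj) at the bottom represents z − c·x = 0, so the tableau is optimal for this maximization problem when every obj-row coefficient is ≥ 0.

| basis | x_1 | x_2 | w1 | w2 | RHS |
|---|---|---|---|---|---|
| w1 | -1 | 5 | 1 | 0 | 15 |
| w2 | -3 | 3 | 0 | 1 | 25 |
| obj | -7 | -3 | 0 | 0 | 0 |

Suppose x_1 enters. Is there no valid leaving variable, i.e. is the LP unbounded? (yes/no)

Every constraint-row entry in column x_1 is ≤ 0, so increasing x_1 is unbounded.

yes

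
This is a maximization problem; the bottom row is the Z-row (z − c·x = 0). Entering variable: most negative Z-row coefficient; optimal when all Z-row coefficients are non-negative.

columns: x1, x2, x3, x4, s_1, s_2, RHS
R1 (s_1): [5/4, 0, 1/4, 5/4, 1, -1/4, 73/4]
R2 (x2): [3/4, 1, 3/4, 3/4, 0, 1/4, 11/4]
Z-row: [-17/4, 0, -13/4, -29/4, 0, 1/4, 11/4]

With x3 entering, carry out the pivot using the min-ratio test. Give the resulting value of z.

44/3

Ratio test on column x3 — row 1: (73/4)/(1/4) = 73; row 2: (11/4)/(3/4) = 11/3. Minimum is 11/3 at row 2 (x2 leaves); pivot element 3/4.
Pivot on row 2; the Z-row RHS becomes 11/4 − (-13/4)·(11/3) = 44/3.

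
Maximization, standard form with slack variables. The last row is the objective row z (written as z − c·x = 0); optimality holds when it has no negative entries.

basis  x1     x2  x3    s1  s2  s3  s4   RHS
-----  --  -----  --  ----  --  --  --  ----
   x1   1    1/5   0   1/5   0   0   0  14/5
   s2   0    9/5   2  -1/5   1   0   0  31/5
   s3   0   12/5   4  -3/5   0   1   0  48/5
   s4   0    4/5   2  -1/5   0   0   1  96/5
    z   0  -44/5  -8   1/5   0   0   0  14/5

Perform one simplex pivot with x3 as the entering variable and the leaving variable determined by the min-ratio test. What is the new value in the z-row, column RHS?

22

Ratio test on column x3 — row 1: entry 0 ≤ 0; row 2: (31/5)/2 = 31/10; row 3: (48/5)/4 = 12/5; row 4: (96/5)/2 = 48/5. Minimum is 12/5 at row 3 (s3 leaves); pivot element 4.
Divide row 3 by 4; eliminate column x3 from the other rows.
z-row update in column RHS: 14/5 − (-8)·(12/5) = 22.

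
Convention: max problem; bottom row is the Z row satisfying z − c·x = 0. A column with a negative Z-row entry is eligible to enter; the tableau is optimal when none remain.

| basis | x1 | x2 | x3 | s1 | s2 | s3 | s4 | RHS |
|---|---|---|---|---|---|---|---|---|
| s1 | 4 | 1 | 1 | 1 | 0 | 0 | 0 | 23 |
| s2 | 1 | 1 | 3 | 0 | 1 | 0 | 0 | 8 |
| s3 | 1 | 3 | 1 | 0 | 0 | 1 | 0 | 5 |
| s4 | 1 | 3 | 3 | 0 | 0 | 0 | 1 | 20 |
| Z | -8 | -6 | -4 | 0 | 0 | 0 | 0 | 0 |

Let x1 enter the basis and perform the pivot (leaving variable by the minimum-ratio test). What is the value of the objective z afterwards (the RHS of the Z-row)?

40

Ratio test on column x1 — row 1: 23/4 = 23/4; row 2: 8/1 = 8; row 3: 5/1 = 5; row 4: 20/1 = 20. Minimum is 5 at row 3 (s3 leaves); pivot element 1.
Pivot on row 3; the Z-row RHS becomes 0 − (-8)·5 = 40.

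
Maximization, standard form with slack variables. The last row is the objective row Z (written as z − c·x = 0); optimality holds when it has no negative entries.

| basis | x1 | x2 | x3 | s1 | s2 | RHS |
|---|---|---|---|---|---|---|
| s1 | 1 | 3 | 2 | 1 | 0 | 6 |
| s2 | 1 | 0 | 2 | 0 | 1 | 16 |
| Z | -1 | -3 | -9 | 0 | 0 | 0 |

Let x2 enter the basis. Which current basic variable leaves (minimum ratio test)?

Column x2 entries and ratios — s1: 6/3 = 2; s2: 0 ≤ 0, skip.
Smallest ratio is 2 in the row of s1, so s1 leaves.

s1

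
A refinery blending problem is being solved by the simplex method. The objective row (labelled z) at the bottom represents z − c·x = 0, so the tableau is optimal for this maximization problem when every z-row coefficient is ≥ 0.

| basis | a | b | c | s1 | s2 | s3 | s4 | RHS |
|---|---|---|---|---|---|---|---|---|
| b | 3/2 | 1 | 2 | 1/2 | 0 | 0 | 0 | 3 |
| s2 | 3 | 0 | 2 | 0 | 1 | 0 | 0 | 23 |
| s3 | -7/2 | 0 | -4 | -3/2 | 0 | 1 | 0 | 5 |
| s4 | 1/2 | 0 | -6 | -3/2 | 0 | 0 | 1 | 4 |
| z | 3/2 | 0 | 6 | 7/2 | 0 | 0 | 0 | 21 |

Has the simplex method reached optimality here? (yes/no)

Every z-row coefficient is ≥ 0, so the tableau is optimal.

yes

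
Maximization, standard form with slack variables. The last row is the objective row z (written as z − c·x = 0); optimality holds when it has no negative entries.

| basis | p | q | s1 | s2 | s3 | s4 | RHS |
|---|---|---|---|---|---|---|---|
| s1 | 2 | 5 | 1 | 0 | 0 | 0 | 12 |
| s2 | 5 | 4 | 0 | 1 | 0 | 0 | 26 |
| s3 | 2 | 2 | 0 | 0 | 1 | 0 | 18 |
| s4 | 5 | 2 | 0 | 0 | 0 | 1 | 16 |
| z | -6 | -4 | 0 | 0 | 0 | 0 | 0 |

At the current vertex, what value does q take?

0

q is not in the basis, so in the current basic feasible solution q = 0.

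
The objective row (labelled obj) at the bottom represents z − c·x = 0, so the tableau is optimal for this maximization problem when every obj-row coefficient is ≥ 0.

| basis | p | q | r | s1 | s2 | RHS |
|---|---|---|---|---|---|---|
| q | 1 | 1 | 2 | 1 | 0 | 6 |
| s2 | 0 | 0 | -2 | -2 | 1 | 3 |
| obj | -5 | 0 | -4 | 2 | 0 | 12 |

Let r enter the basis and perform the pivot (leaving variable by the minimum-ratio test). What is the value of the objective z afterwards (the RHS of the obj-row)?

Ratio test on column r — row 1: 6/2 = 3; row 2: entry -2 ≤ 0. Minimum is 3 at row 1 (q leaves); pivot element 2.
Pivot on row 1; the obj-row RHS becomes 12 − (-4)·3 = 24.

24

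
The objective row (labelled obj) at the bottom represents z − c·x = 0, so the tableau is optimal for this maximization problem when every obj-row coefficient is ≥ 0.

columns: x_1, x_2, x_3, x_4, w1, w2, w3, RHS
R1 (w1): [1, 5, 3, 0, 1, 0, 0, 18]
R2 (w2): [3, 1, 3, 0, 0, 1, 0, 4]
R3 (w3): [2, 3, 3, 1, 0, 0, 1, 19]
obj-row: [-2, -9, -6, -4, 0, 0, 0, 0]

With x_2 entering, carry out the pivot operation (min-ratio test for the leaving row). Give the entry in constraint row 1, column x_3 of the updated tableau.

Ratio test on column x_2 — row 1: 18/5 = 18/5; row 2: 4/1 = 4; row 3: 19/3 = 19/3. Minimum is 18/5 at row 1 (w1 leaves); pivot element 5.
Divide row 1 by 5; eliminate column x_2 from the other rows.
In the new row 1, the x_3 entry is the old entry divided by the pivot: 3/5 = 3/5.

3/5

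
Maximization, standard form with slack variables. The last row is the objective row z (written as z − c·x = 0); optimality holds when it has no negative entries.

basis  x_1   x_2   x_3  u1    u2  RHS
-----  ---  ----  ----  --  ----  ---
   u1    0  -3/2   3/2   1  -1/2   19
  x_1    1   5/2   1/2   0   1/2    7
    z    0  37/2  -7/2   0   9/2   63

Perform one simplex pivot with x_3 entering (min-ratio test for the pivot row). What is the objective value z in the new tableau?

Ratio test on column x_3 — row 1: 19/(3/2) = 38/3; row 2: 7/(1/2) = 14. Minimum is 38/3 at row 1 (u1 leaves); pivot element 3/2.
Pivot on row 1; the z-row RHS becomes 63 − (-7/2)·(38/3) = 322/3.

322/3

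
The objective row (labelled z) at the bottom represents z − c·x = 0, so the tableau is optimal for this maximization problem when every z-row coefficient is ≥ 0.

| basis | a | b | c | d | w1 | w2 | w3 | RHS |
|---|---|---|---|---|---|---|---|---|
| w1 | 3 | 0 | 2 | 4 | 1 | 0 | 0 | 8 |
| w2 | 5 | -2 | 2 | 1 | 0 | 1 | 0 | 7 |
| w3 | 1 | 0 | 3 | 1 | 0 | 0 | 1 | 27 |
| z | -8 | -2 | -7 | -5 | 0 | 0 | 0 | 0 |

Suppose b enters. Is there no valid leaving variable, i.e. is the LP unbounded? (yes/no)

yes

Every constraint-row entry in column b is ≤ 0, so increasing b is unbounded.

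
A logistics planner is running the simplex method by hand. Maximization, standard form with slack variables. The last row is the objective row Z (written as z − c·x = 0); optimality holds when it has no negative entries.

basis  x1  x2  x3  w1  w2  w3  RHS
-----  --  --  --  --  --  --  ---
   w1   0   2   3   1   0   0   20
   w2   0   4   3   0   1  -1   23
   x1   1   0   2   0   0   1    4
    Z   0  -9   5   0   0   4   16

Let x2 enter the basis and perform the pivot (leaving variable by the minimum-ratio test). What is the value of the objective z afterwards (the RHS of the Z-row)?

271/4

Ratio test on column x2 — row 1: 20/2 = 10; row 2: 23/4 = 23/4; row 3: entry 0 ≤ 0. Minimum is 23/4 at row 2 (w2 leaves); pivot element 4.
Pivot on row 2; the Z-row RHS becomes 16 − (-9)·(23/4) = 271/4.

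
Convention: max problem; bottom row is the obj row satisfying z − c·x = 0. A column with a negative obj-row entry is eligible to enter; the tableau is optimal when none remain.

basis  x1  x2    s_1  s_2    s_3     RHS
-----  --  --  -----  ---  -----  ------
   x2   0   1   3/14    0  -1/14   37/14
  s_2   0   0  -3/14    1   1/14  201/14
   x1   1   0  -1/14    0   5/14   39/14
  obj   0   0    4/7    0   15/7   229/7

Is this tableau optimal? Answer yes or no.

yes

Every obj-row coefficient is ≥ 0, so the tableau is optimal.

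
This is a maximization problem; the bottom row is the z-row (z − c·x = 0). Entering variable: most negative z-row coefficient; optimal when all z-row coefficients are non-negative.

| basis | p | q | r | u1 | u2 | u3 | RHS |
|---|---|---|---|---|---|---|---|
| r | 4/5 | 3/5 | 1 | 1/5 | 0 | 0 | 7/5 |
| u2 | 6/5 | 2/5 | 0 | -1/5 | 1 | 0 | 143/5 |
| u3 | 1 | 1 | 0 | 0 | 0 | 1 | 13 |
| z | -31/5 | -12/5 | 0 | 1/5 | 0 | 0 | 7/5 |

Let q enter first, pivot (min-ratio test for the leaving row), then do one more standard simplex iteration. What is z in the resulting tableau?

Ratio test on column q — row 1: (7/5)/(3/5) = 7/3; row 2: (143/5)/(2/5) = 143/2; row 3: 13/1 = 13. Minimum is 7/3 at row 1 (r leaves); pivot element 3/5.
Pivot on row 1; the z-row RHS becomes 7/5 − (-12/5)·(7/3) = 7.
Next entering variable (most negative z-row entry -3): p.
Ratio test on column p — row 1: (7/3)/(4/3) = 7/4; row 2: (83/3)/(2/3) = 83/2; row 3: entry -1/3 ≤ 0. Minimum is 7/4 at row 1 (q leaves); pivot element 4/3.
After the second pivot the z-row RHS is 7 − (-3)·(7/4) = 49/4.

49/4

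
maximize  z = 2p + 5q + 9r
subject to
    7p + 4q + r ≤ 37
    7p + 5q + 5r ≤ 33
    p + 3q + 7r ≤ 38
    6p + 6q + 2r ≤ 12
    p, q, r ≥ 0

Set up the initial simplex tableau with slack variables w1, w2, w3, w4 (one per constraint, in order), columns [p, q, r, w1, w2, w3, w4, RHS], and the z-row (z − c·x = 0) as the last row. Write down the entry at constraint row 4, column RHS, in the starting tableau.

The RHS of constraint 4 is b_4 = 12.

12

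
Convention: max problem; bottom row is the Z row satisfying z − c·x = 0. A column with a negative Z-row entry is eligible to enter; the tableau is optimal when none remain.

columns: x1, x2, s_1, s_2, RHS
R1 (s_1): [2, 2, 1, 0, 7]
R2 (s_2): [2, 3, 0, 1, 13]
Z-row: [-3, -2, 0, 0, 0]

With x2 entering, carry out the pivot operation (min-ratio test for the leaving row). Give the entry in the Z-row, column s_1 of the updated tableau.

1

Ratio test on column x2 — row 1: 7/2 = 7/2; row 2: 13/3 = 13/3. Minimum is 7/2 at row 1 (s_1 leaves); pivot element 2.
Divide row 1 by 2; eliminate column x2 from the other rows.
Z-row update in column s_1: 0 − (-2)·(1/2) = 1.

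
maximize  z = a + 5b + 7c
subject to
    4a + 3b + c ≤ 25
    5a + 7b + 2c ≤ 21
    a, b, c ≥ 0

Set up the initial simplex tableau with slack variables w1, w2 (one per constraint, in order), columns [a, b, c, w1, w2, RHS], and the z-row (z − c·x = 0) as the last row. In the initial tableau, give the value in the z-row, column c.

-7

The z-row carries the negated objective coefficients: the c entry is -7.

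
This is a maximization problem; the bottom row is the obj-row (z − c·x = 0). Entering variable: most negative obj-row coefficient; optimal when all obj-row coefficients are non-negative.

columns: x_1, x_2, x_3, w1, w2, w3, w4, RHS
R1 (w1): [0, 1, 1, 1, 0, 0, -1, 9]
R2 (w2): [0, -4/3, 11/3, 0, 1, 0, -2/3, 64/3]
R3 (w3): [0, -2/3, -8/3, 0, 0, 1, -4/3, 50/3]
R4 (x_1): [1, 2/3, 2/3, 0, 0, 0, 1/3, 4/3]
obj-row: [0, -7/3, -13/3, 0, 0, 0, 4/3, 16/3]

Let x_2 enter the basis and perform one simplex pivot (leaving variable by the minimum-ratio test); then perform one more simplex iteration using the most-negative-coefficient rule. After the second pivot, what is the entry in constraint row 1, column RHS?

7

Ratio test on column x_2 — row 1: 9/1 = 9; row 2: entry -4/3 ≤ 0; row 3: entry -2/3 ≤ 0; row 4: (4/3)/(2/3) = 2. Minimum is 2 at row 4 (x_1 leaves); pivot element 2/3.
Divide row 4 by 2/3; eliminate column x_2 from the other rows.
Second iteration: most negative obj-row entry is -2 in column x_3, so x_3 enters.
Ratio test on column x_3 — row 1: entry 0 ≤ 0; row 2: 24/5 = 24/5; row 3: entry -2 ≤ 0; row 4: 2/1 = 2. Minimum is 2 at row 4 (x_2 leaves); pivot element 1.
Divide row 4 by 1; eliminate column x_3 from the other rows.
After both pivots, the entry at constraint row 1, column RHS is 7.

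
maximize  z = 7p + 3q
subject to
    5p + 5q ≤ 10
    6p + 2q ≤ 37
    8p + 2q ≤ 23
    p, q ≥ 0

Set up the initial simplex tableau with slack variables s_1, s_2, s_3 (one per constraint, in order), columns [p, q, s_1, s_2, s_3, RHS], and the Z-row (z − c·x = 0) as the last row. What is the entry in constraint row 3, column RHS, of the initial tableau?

23

The RHS of constraint 3 is b_3 = 23.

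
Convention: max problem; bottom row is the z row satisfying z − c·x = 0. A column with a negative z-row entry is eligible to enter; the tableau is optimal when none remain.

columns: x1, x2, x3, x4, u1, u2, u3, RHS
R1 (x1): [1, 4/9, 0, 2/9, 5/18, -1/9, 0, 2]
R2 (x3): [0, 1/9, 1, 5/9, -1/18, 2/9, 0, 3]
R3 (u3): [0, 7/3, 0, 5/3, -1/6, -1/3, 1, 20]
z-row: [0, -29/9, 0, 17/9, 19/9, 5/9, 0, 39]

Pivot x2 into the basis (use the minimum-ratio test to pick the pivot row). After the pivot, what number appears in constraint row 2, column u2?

1/4

Ratio test on column x2 — row 1: 2/(4/9) = 9/2; row 2: 3/(1/9) = 27; row 3: 20/(7/3) = 60/7. Minimum is 9/2 at row 1 (x1 leaves); pivot element 4/9.
Divide row 1 by 4/9; eliminate column x2 from the other rows.
Row 2 update in column u2: 2/9 − (1/9)·(-1/4) = 1/4.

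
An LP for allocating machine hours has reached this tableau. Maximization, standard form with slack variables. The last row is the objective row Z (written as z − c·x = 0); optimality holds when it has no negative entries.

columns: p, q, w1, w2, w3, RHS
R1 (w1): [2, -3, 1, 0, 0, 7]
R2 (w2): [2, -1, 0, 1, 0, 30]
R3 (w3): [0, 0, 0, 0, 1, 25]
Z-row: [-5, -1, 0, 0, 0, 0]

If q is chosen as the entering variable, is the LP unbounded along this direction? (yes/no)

yes

Every constraint-row entry in column q is ≤ 0, so increasing q is unbounded.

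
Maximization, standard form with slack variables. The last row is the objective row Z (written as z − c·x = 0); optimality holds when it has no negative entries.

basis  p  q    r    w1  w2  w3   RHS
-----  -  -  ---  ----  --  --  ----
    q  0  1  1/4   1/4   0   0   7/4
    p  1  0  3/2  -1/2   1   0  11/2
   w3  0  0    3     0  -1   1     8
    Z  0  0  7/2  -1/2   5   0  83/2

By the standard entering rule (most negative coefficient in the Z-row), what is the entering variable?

Negative Z-row entries: w1: -1/2.
The most negative is -1/2 in column w1, so w1 enters.

w1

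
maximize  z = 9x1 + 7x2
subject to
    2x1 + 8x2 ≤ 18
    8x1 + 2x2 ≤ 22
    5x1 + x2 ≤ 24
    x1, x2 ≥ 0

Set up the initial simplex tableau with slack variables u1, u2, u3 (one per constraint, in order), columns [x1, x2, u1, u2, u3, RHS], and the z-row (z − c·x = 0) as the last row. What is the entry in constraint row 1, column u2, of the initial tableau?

Slack u2 belongs to constraint 2; its column is the unit vector e_2, so the entry in row 1 is 0.

0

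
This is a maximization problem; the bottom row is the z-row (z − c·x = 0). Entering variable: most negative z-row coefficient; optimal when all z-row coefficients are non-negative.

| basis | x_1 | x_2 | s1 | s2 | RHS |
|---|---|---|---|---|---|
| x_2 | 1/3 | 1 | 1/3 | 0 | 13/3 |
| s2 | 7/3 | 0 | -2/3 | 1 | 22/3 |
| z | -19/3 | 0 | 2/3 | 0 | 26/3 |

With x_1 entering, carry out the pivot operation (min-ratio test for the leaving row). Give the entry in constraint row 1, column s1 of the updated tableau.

Ratio test on column x_1 — row 1: (13/3)/(1/3) = 13; row 2: (22/3)/(7/3) = 22/7. Minimum is 22/7 at row 2 (s2 leaves); pivot element 7/3.
Divide row 2 by 7/3; eliminate column x_1 from the other rows.
Row 1 update in column s1: 1/3 − (1/3)·(-2/7) = 3/7.

3/7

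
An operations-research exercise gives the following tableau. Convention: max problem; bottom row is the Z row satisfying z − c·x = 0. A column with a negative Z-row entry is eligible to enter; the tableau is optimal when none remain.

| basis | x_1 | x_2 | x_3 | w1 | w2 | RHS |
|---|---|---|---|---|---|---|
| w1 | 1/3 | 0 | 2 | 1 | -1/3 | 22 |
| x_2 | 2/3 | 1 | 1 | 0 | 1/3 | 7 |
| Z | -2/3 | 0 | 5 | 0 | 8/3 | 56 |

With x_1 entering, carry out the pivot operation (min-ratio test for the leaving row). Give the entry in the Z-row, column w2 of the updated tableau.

Ratio test on column x_1 — row 1: 22/(1/3) = 66; row 2: 7/(2/3) = 21/2. Minimum is 21/2 at row 2 (x_2 leaves); pivot element 2/3.
Divide row 2 by 2/3; eliminate column x_1 from the other rows.
Z-row update in column w2: 8/3 − (-2/3)·(1/2) = 3.

3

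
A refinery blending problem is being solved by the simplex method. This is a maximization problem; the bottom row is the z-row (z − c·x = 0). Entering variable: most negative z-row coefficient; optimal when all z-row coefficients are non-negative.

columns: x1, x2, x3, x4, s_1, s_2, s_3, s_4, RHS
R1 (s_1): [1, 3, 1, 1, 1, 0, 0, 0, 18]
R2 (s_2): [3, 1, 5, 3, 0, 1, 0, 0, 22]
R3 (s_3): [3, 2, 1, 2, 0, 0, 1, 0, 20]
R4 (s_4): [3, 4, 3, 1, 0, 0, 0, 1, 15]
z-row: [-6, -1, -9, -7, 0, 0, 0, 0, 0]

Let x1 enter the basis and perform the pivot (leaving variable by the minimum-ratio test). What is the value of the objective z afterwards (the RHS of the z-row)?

Ratio test on column x1 — row 1: 18/1 = 18; row 2: 22/3 = 22/3; row 3: 20/3 = 20/3; row 4: 15/3 = 5. Minimum is 5 at row 4 (s_4 leaves); pivot element 3.
Pivot on row 4; the z-row RHS becomes 0 − (-6)·5 = 30.

30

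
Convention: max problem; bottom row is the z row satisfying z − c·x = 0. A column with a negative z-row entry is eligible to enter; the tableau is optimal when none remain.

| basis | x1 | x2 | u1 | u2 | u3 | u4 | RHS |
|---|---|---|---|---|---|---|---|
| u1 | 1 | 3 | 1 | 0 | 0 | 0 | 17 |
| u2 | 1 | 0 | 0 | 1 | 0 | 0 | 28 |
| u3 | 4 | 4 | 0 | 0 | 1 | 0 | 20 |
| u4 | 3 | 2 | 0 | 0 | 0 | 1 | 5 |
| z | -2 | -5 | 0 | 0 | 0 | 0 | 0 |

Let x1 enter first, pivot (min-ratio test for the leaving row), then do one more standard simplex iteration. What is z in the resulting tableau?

Ratio test on column x1 — row 1: 17/1 = 17; row 2: 28/1 = 28; row 3: 20/4 = 5; row 4: 5/3 = 5/3. Minimum is 5/3 at row 4 (u4 leaves); pivot element 3.
Pivot on row 4; the z-row RHS becomes 0 − (-2)·(5/3) = 10/3.
Next entering variable (most negative z-row entry -11/3): x2.
Ratio test on column x2 — row 1: (46/3)/(7/3) = 46/7; row 2: entry -2/3 ≤ 0; row 3: (40/3)/(4/3) = 10; row 4: (5/3)/(2/3) = 5/2. Minimum is 5/2 at row 4 (x1 leaves); pivot element 2/3.
After the second pivot the z-row RHS is 10/3 − (-11/3)·(5/2) = 25/2.

25/2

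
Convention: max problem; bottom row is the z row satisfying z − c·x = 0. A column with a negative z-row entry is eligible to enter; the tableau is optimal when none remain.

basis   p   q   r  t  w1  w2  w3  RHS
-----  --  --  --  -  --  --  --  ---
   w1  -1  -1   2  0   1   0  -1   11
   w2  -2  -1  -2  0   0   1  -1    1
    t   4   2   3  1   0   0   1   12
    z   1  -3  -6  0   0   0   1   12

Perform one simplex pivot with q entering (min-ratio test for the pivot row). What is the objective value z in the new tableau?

30

Ratio test on column q — row 1: entry -1 ≤ 0; row 2: entry -1 ≤ 0; row 3: 12/2 = 6. Minimum is 6 at row 3 (t leaves); pivot element 2.
Pivot on row 3; the z-row RHS becomes 12 − (-3)·6 = 30.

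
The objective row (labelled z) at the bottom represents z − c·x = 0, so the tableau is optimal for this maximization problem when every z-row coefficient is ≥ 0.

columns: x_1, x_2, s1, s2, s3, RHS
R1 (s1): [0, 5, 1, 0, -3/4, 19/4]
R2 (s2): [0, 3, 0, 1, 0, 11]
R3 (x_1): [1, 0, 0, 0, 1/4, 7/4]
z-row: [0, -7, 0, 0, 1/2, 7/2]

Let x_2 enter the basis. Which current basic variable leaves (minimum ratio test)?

Column x_2 entries and ratios — s1: (19/4)/5 = 19/20; s2: 11/3 = 11/3; x_1: 0 ≤ 0, skip.
Smallest ratio is 19/20 in the row of s1, so s1 leaves.

s1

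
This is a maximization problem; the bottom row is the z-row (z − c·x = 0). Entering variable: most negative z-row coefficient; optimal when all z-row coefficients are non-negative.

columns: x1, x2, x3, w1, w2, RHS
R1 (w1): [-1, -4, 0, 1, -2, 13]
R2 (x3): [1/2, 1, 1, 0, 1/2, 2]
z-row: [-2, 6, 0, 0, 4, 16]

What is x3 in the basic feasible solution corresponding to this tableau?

2

x3 is basic (row 2); its value is the RHS of that row, 2.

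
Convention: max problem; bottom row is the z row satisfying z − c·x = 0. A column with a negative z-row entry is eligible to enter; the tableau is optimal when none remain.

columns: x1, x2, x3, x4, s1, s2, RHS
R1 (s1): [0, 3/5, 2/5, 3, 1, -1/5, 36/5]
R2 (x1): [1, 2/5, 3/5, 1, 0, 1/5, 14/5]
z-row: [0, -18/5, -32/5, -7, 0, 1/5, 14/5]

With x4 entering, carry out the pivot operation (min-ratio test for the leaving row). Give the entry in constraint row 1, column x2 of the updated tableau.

Ratio test on column x4 — row 1: (36/5)/3 = 12/5; row 2: (14/5)/1 = 14/5. Minimum is 12/5 at row 1 (s1 leaves); pivot element 3.
Divide row 1 by 3; eliminate column x4 from the other rows.
In the new row 1, the x2 entry is the old entry divided by the pivot: (3/5)/3 = 1/5.

1/5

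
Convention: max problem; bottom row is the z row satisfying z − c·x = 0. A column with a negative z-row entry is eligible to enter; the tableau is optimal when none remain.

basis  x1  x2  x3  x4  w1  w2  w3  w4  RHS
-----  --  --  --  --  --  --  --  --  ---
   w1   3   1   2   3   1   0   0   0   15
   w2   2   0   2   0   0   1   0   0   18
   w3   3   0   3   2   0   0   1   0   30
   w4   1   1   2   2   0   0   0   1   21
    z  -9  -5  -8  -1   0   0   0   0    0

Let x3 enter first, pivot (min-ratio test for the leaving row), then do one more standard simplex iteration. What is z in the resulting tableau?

75

Ratio test on column x3 — row 1: 15/2 = 15/2; row 2: 18/2 = 9; row 3: 30/3 = 10; row 4: 21/2 = 21/2. Minimum is 15/2 at row 1 (w1 leaves); pivot element 2.
Pivot on row 1; the z-row RHS becomes 0 − (-8)·(15/2) = 60.
Next entering variable (most negative z-row entry -1): x2.
Ratio test on column x2 — row 1: (15/2)/(1/2) = 15; row 2: entry -1 ≤ 0; row 3: entry -3/2 ≤ 0; row 4: entry 0 ≤ 0. Minimum is 15 at row 1 (x3 leaves); pivot element 1/2.
After the second pivot the z-row RHS is 60 − (-1)·15 = 75.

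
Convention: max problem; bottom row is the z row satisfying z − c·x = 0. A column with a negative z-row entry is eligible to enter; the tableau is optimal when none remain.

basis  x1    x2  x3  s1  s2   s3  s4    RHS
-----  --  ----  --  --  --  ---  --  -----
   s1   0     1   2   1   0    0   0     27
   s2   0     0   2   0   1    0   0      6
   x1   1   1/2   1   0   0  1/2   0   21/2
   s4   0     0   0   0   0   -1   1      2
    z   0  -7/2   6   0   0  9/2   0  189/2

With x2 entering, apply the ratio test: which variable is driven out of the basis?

x1

Column x2 entries and ratios — s1: 27/1 = 27; s2: 0 ≤ 0, skip; x1: (21/2)/(1/2) = 21; s4: 0 ≤ 0, skip.
Smallest ratio is 21 in the row of x1, so x1 leaves.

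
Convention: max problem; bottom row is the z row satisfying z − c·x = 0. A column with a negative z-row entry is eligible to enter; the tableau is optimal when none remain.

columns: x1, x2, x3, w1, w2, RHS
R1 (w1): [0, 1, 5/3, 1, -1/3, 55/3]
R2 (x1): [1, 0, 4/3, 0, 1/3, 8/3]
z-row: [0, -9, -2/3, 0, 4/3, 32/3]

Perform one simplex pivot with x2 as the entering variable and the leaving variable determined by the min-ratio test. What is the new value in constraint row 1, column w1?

1

Ratio test on column x2 — row 1: (55/3)/1 = 55/3; row 2: entry 0 ≤ 0. Minimum is 55/3 at row 1 (w1 leaves); pivot element 1.
Divide row 1 by 1; eliminate column x2 from the other rows.
In the new row 1, the w1 entry is the old entry divided by the pivot: 1/1 = 1.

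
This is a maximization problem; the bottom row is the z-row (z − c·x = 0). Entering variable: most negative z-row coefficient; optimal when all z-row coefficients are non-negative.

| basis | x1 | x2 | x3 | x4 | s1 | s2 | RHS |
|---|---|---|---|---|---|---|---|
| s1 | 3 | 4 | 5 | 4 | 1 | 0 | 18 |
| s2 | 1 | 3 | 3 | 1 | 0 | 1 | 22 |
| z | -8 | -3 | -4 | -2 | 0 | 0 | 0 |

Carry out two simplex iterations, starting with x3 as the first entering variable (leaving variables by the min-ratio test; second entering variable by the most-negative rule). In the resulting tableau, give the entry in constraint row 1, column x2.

4/3

Ratio test on column x3 — row 1: 18/5 = 18/5; row 2: 22/3 = 22/3. Minimum is 18/5 at row 1 (s1 leaves); pivot element 5.
Divide row 1 by 5; eliminate column x3 from the other rows.
Second iteration: most negative z-row entry is -28/5 in column x1, so x1 enters.
Ratio test on column x1 — row 1: (18/5)/(3/5) = 6; row 2: entry -4/5 ≤ 0. Minimum is 6 at row 1 (x3 leaves); pivot element 3/5.
Divide row 1 by 3/5; eliminate column x1 from the other rows.
After both pivots, the entry at constraint row 1, column x2 is 4/3.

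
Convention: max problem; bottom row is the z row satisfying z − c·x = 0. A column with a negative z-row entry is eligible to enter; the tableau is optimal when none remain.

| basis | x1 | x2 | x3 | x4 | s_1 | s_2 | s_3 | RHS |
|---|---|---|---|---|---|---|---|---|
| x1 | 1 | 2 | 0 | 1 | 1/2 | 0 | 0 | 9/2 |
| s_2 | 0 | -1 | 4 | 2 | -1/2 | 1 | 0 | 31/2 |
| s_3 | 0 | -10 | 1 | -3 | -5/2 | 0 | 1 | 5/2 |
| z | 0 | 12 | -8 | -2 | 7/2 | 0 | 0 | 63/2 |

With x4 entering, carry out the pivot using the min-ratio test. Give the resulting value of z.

81/2

Ratio test on column x4 — row 1: (9/2)/1 = 9/2; row 2: (31/2)/2 = 31/4; row 3: entry -3 ≤ 0. Minimum is 9/2 at row 1 (x1 leaves); pivot element 1.
Pivot on row 1; the z-row RHS becomes 63/2 − (-2)·(9/2) = 81/2.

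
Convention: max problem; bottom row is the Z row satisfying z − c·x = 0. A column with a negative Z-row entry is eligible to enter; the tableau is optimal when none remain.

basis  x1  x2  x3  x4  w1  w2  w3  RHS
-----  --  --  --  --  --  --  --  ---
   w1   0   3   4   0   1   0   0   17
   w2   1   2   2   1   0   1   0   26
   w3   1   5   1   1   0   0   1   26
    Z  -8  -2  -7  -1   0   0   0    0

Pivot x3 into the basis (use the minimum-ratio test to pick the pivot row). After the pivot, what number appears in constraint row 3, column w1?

-1/4

Ratio test on column x3 — row 1: 17/4 = 17/4; row 2: 26/2 = 13; row 3: 26/1 = 26. Minimum is 17/4 at row 1 (w1 leaves); pivot element 4.
Divide row 1 by 4; eliminate column x3 from the other rows.
Row 3 update in column w1: 0 − 1·(1/4) = -1/4.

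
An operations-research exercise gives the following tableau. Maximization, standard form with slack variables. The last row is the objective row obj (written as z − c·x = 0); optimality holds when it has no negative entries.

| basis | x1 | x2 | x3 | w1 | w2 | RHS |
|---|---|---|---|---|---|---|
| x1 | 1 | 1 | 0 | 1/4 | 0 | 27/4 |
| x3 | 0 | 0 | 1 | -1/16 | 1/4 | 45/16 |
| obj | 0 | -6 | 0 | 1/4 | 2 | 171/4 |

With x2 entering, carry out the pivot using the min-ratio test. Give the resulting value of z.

Ratio test on column x2 — row 1: (27/4)/1 = 27/4; row 2: entry 0 ≤ 0. Minimum is 27/4 at row 1 (x1 leaves); pivot element 1.
Pivot on row 1; the obj-row RHS becomes 171/4 − (-6)·(27/4) = 333/4.

333/4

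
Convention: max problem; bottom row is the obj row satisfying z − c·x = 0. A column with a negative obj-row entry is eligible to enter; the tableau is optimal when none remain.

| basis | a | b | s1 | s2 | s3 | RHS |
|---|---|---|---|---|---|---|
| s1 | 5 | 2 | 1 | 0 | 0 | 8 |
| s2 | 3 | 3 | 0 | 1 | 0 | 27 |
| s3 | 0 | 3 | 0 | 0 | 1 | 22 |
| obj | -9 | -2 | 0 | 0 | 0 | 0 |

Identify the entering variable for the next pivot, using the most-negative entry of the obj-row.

a

Negative obj-row entries: a: -9, b: -2.
The most negative is -9 in column a, so a enters.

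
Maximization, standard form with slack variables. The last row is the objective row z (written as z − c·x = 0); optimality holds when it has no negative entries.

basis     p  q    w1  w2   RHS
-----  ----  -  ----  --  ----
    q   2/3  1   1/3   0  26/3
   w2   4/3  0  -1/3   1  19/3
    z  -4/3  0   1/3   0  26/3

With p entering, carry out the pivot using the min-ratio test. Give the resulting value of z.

15

Ratio test on column p — row 1: (26/3)/(2/3) = 13; row 2: (19/3)/(4/3) = 19/4. Minimum is 19/4 at row 2 (w2 leaves); pivot element 4/3.
Pivot on row 2; the z-row RHS becomes 26/3 − (-4/3)·(19/4) = 15.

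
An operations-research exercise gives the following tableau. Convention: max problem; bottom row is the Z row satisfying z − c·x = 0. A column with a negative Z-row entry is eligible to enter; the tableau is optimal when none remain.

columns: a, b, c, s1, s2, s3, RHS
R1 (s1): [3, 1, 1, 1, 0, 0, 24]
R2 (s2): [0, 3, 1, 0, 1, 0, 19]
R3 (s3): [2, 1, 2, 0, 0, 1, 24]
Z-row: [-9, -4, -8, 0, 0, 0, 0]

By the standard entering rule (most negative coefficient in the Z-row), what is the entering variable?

a

Negative Z-row entries: a: -9, b: -4, c: -8.
The most negative is -9 in column a, so a enters.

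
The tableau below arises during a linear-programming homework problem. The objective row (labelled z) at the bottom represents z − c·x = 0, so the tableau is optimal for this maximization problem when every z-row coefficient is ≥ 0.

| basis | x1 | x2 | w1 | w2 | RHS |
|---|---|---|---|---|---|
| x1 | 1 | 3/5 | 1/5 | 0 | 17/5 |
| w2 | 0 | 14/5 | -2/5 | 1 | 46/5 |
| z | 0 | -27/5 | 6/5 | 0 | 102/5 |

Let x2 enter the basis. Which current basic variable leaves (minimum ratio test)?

w2

Column x2 entries and ratios — x1: (17/5)/(3/5) = 17/3; w2: (46/5)/(14/5) = 23/7.
Smallest ratio is 23/7 in the row of w2, so w2 leaves.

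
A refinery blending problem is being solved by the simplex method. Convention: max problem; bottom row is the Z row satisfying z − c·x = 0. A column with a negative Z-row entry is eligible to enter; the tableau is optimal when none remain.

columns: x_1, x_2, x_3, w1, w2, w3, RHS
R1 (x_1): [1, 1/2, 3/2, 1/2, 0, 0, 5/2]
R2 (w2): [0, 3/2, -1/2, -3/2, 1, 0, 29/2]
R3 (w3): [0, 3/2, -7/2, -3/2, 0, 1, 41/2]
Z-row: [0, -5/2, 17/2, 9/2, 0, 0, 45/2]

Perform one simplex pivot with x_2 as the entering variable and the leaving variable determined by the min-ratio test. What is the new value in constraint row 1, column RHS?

5

Ratio test on column x_2 — row 1: (5/2)/(1/2) = 5; row 2: (29/2)/(3/2) = 29/3; row 3: (41/2)/(3/2) = 41/3. Minimum is 5 at row 1 (x_1 leaves); pivot element 1/2.
Divide row 1 by 1/2; eliminate column x_2 from the other rows.
In the new row 1, the RHS entry is the old entry divided by the pivot: (5/2)/(1/2) = 5.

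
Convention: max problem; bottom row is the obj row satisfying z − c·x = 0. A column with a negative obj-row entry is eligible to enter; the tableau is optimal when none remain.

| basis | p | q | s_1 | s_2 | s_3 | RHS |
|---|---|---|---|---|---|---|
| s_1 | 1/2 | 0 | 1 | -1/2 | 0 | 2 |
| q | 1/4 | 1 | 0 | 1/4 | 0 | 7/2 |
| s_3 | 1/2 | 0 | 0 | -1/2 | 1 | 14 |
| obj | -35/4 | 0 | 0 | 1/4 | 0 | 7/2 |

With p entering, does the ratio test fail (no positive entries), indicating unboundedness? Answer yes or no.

no

Column p has positive entries in row(s) 1, 2, 3, so the ratio test bounds it — not unbounded.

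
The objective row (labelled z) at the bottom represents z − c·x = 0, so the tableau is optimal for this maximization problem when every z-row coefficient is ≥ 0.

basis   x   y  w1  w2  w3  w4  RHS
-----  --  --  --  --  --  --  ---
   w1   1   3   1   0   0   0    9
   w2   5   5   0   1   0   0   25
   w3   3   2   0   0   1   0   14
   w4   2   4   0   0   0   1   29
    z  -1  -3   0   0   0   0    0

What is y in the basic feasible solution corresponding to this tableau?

0

y is not in the basis, so in the current basic feasible solution y = 0.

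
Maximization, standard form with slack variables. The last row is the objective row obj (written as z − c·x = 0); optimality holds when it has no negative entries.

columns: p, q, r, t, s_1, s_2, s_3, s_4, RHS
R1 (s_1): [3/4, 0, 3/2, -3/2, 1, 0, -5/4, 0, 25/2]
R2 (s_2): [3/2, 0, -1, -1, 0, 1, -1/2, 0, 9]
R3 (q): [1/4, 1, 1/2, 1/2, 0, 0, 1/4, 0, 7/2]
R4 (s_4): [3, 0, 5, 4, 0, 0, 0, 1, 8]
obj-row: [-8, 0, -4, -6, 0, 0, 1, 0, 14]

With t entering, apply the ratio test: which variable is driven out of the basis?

s_4

Column t entries and ratios — s_1: -3/2 ≤ 0, skip; s_2: -1 ≤ 0, skip; q: (7/2)/(1/2) = 7; s_4: 8/4 = 2.
Smallest ratio is 2 in the row of s_4, so s_4 leaves.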